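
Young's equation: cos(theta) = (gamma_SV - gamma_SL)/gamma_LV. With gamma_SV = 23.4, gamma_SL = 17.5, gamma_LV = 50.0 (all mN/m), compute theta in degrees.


cos(theta) = (gamma_SV - gamma_SL) / gamma_LV
cos(theta) = (23.4 - 17.5) / 50.0
cos(theta) = 0.118
theta = arccos(0.118) = 83.22 degrees

83.22


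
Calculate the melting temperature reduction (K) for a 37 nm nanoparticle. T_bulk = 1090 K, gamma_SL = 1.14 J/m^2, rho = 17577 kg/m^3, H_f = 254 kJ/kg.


Radius R = 37/2 = 18.5 nm = 1.85e-08 m
Convert H_f = 254 kJ/kg = 254000 J/kg
dT = 2 * gamma_SL * T_bulk / (rho * H_f * R)
dT = 2 * 1.14 * 1090 / (17577 * 254000 * 1.85e-08)
dT = 30.1 K

30.1


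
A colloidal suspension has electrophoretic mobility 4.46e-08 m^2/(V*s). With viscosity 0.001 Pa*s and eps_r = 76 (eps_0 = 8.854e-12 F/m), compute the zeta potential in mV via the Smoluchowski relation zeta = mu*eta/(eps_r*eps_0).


Smoluchowski equation: zeta = mu * eta / (eps_r * eps_0)
zeta = 4.46e-08 * 0.001 / (76 * 8.854e-12)
zeta = 0.06628 V = 66.28 mV

66.28


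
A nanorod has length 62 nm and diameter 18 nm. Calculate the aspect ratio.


Aspect ratio AR = length / diameter
AR = 62 / 18
AR = 3.44

3.44


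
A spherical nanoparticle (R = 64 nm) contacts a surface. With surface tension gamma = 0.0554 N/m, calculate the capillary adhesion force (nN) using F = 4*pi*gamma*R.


Convert radius: R = 64 nm = 6.4e-08 m
F = 4 * pi * gamma * R
F = 4 * pi * 0.0554 * 6.4e-08
F = 4.45553e-08 N = 44.5553 nN

44.5553


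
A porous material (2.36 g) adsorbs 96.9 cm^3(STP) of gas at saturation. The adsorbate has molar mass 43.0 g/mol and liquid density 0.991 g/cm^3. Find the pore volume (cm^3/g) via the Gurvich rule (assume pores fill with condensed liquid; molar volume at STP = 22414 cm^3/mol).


Moles adsorbed n = V_ads / 22414 = 96.9 / 22414 = 4.323191e-03 mol
Liquid volume V_liq = n * M / rho_liq = 4.323191e-03 * 43.0 / 0.991 = 0.18759 cm^3
Specific pore volume V_pore = V_liq / m_sample = 0.18759 / 2.36
V_pore = 0.0795 cm^3/g

0.0795


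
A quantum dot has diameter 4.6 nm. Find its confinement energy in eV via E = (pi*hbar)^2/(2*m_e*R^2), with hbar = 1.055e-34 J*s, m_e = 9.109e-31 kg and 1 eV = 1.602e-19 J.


Radius R = 4.6/2 = 2.3 nm = 2.3e-09 m
E = (pi * 1.055e-34)^2 / (2 * 9.109e-31 * (2.3e-09)^2)
E(J) = 1.13985e-20
E = E(J) / 1.602e-19 = 0.0712 eV

0.0712


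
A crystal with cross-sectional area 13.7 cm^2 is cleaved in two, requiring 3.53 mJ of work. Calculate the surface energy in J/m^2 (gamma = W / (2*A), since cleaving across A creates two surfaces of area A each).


Convert: A = 13.7 cm^2 = 0.00137 m^2, W = 3.53 mJ = 0.00353 J
Cleaving exposes two faces of area A, so total new surface = 2*A and gamma = W / (2*A)
gamma = 0.00353 / (2 * 0.00137)
gamma = 1.288 J/m^2

1.288


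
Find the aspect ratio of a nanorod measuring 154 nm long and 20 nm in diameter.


Aspect ratio AR = length / diameter
AR = 154 / 20
AR = 7.7

7.7


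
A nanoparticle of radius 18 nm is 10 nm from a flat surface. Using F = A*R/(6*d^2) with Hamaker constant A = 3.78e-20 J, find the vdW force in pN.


Convert to SI: R = 18 nm = 1.8e-08 m, d = 10 nm = 1e-08 m
F = A * R / (6 * d^2)
F = 3.78e-20 * 1.8e-08 / (6 * (1e-08)^2)
F = 1.134e-12 N = 1.134 pN

1.134


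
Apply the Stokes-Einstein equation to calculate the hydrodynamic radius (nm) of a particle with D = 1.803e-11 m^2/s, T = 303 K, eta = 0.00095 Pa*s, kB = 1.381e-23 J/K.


Stokes-Einstein: R = kB*T / (6*pi*eta*D)
R = 1.381e-23 * 303 / (6 * pi * 0.00095 * 1.803e-11)
R = 1.29603e-08 m = 12.96 nm

12.96


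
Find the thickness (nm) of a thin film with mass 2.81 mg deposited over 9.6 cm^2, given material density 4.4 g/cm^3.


Convert: m = 2.81 mg = 2.8100e-06 kg, A = 9.6 cm^2 = 9.6000e-04 m^2, rho = 4.4 g/cm^3 = 4400 kg/m^3
t = m / (A * rho)
t = 2.8100e-06 / (9.6000e-04 * 4400)
t = 6.6525e-07 m = 665.2 nm

665.2


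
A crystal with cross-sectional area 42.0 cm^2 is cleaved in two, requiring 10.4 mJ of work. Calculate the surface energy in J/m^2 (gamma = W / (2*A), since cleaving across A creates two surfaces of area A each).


Convert: A = 42.0 cm^2 = 0.0042 m^2, W = 10.4 mJ = 0.0104 J
Cleaving exposes two faces of area A, so total new surface = 2*A and gamma = W / (2*A)
gamma = 0.0104 / (2 * 0.0042)
gamma = 1.238 J/m^2

1.238


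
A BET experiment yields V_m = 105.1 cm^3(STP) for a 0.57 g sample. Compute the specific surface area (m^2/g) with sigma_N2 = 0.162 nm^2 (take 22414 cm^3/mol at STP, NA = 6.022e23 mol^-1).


Number of moles in monolayer = V_m / 22414 = 105.1 / 22414 = 0.00468903
Number of molecules = moles * NA = 0.00468903 * 6.022e23
SA = molecules * sigma / mass
SA = (105.1 / 22414) * 6.022e23 * 0.162e-18 / 0.57
SA = 802.5 m^2/g

802.5


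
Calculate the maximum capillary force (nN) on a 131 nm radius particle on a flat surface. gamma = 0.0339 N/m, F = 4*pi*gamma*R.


Convert radius: R = 131 nm = 1.31e-07 m
F = 4 * pi * gamma * R
F = 4 * pi * 0.0339 * 1.31e-07
F = 5.5806e-08 N = 55.806 nN

55.806


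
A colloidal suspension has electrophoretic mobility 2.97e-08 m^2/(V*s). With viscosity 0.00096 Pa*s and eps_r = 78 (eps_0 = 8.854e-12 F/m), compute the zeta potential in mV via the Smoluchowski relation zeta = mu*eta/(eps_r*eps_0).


Smoluchowski equation: zeta = mu * eta / (eps_r * eps_0)
zeta = 2.97e-08 * 0.00096 / (78 * 8.854e-12)
zeta = 0.041285 V = 41.29 mV

41.29


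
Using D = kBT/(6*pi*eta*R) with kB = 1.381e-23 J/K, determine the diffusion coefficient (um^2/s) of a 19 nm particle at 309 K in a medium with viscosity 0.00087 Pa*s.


Radius R = 19/2 = 9.5 nm = 9.5e-09 m
D = kB*T / (6*pi*eta*R)
D = 1.381e-23 * 309 / (6 * pi * 0.00087 * 9.5e-09)
D = 2.7391e-11 m^2/s = 27.391 um^2/s

27.391


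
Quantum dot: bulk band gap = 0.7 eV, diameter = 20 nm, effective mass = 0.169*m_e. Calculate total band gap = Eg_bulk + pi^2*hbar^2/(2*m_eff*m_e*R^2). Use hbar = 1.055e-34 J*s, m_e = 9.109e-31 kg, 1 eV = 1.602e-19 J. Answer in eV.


Radius R = 20/2 nm = 1e-08 m
Confinement energy dE = pi^2 * hbar^2 / (2 * m_eff * m_e * R^2)
dE = pi^2 * (1.055e-34)^2 / (2 * 0.169 * 9.109e-31 * (1e-08)^2) J, divided by 1.602e-19 J/eV
dE = 0.0223 eV
Total band gap = E_g(bulk) + dE = 0.7 + 0.0223 = 0.7223 eV

0.7223


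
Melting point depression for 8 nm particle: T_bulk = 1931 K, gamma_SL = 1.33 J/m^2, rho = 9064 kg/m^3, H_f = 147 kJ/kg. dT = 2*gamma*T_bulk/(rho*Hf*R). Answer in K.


Radius R = 8/2 = 4 nm = 4e-09 m
Convert H_f = 147 kJ/kg = 147000 J/kg
dT = 2 * gamma_SL * T_bulk / (rho * H_f * R)
dT = 2 * 1.33 * 1931 / (9064 * 147000 * 4e-09)
dT = 963.8 K

963.8


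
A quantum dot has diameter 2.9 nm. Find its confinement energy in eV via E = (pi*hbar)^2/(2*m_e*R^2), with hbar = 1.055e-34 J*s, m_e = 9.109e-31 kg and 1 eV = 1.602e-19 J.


Radius R = 2.9/2 = 1.45 nm = 1.45e-09 m
E = (pi * 1.055e-34)^2 / (2 * 9.109e-31 * (1.45e-09)^2)
E(J) = 2.86793e-20
E = E(J) / 1.602e-19 = 0.179 eV

0.179


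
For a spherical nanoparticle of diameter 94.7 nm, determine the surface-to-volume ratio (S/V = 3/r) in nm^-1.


Radius r = 94.7/2 = 47.35 nm
S/V = 3 / r = 3 / 47.35
S/V = 0.0634 nm^-1

0.0634


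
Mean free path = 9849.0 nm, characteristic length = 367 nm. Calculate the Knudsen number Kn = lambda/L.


Knudsen number Kn = lambda / L
Kn = 9849.0 / 367
Kn = 26.8365

26.8365


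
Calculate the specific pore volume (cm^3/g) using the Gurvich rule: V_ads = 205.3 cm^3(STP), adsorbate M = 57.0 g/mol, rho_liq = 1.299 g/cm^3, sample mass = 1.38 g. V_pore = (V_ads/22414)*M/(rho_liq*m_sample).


Moles adsorbed n = V_ads / 22414 = 205.3 / 22414 = 9.159454e-03 mol
Liquid volume V_liq = n * M / rho_liq = 9.159454e-03 * 57.0 / 1.299 = 0.40192 cm^3
Specific pore volume V_pore = V_liq / m_sample = 0.40192 / 1.38
V_pore = 0.2912 cm^3/g

0.2912


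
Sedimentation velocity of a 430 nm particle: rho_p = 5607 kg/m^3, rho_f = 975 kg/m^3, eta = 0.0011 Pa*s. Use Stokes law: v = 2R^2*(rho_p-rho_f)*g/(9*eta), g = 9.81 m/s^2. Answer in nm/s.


Radius R = 430/2 nm = 2.15e-07 m
Density difference = 5607 - 975 = 4632 kg/m^3
v = 2 * R^2 * (rho_p - rho_f) * g / (9 * eta)
v = 2 * (2.15e-07)^2 * 4632 * 9.81 / (9 * 0.0011)
v = 4.24335e-07 m/s = 424.3354 nm/s

424.3354


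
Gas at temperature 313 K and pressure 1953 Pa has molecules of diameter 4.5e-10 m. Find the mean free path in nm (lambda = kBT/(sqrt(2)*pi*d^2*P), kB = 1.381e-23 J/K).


Mean free path: lambda = kB*T / (sqrt(2) * pi * d^2 * P)
lambda = 1.381e-23 * 313 / (sqrt(2) * pi * (4.5e-10)^2 * 1953)
lambda = 2.46006e-06 m
lambda = 2460.06 nm

2460.06


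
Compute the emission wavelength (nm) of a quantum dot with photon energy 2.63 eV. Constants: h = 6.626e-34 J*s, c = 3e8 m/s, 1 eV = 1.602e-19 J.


Convert energy: E = 2.63 eV = 2.63 * 1.602e-19 = 4.21326e-19 J
lambda = h*c / E = 6.626e-34 * 3e8 / 4.21326e-19
lambda = 4.71796e-07 m = 471.8 nm

471.8


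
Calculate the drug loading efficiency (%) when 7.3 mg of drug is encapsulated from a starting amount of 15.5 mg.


Drug loading efficiency = (drug loaded / drug initial) * 100
DLE = 7.3 / 15.5 * 100
DLE = 0.471 * 100
DLE = 47.1%

47.1


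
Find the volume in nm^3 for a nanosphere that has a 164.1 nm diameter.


Radius r = 164.1/2 = 82.05 nm
Volume V = (4/3) * pi * r^3
V = (4/3) * pi * (82.05)^3
V = 2313792.27 nm^3

2313792.27


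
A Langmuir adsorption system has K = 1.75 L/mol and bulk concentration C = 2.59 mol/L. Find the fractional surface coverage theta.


Langmuir isotherm: theta = K*C / (1 + K*C)
K*C = 1.75 * 2.59 = 4.5325
theta = 4.5325 / (1 + 4.5325) = 4.5325 / 5.5325
theta = 0.8192

0.8192


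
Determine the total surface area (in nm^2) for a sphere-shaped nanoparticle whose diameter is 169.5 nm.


Radius r = 169.5/2 = 84.75 nm
Surface area SA = 4 * pi * r^2
SA = 4 * pi * (84.75)^2
SA = 90258.74 nm^2

90258.74


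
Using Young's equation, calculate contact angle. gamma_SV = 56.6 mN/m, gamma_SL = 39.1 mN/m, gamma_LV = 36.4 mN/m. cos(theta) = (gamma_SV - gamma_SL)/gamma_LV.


cos(theta) = (gamma_SV - gamma_SL) / gamma_LV
cos(theta) = (56.6 - 39.1) / 36.4
cos(theta) = 0.480769
theta = arccos(0.480769) = 61.26 degrees

61.26


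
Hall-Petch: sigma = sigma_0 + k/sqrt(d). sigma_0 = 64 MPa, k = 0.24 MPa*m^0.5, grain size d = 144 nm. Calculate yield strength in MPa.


d = 144 nm = 1.44e-07 m
sqrt(d) = 0.0003794733
Hall-Petch contribution = k / sqrt(d) = 0.24 / 0.0003794733 = 632.5 MPa
sigma = sigma_0 + k/sqrt(d) = 64 + 632.5 = 696.5 MPa

696.5


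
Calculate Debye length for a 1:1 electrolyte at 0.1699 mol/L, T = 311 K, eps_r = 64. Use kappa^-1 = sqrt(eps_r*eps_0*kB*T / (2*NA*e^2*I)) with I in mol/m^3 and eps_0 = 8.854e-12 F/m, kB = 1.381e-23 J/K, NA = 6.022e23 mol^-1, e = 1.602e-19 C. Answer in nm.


Ionic strength I = 0.1699 * 1^2 * 1000 = 169.9 mol/m^3
kappa^-1 = sqrt(64 * 8.854e-12 * 1.381e-23 * 311 / (2 * 6.022e23 * (1.602e-19)^2 * 169.9))
kappa^-1 = 0.681 nm

0.681


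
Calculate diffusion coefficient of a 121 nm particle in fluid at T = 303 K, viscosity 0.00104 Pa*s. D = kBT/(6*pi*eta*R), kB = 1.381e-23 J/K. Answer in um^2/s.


Radius R = 121/2 = 60.5 nm = 6.05e-08 m
D = kB*T / (6*pi*eta*R)
D = 1.381e-23 * 303 / (6 * pi * 0.00104 * 6.05e-08)
D = 3.52815e-12 m^2/s = 3.528 um^2/s

3.528


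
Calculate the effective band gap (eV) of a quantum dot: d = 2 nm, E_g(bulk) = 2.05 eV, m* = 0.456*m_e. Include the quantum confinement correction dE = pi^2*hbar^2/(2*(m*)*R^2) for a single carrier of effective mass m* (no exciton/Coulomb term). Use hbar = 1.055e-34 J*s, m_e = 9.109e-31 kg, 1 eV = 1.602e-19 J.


Radius R = 2/2 nm = 1e-09 m
Confinement energy dE = pi^2 * hbar^2 / (2 * m_eff * m_e * R^2)
dE = pi^2 * (1.055e-34)^2 / (2 * 0.456 * 9.109e-31 * (1e-09)^2) J, divided by 1.602e-19 J/eV
dE = 0.8254 eV
Total band gap = E_g(bulk) + dE = 2.05 + 0.8254 = 2.8754 eV

2.8754


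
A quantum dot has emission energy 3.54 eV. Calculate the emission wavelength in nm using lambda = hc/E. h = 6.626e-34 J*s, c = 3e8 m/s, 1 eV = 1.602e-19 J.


Convert energy: E = 3.54 eV = 3.54 * 1.602e-19 = 5.67108e-19 J
lambda = h*c / E = 6.626e-34 * 3e8 / 5.67108e-19
lambda = 3.50515e-07 m = 350.5 nm

350.5


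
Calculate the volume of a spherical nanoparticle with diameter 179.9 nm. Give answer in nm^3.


Radius r = 179.9/2 = 89.95 nm
Volume V = (4/3) * pi * r^3
V = (4/3) * pi * (89.95)^3
V = 3048541.51 nm^3

3048541.51


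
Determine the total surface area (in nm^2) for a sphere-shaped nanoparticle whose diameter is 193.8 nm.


Radius r = 193.8/2 = 96.9 nm
Surface area SA = 4 * pi * r^2
SA = 4 * pi * (96.9)^2
SA = 117993.32 nm^2

117993.32


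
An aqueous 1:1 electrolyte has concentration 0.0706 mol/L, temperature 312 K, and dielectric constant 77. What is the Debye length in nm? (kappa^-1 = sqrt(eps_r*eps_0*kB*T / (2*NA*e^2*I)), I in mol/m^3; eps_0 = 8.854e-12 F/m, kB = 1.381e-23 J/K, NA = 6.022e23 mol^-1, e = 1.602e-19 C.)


Ionic strength I = 0.0706 * 1^2 * 1000 = 70.6 mol/m^3
kappa^-1 = sqrt(77 * 8.854e-12 * 1.381e-23 * 312 / (2 * 6.022e23 * (1.602e-19)^2 * 70.6))
kappa^-1 = 1.16 nm

1.16


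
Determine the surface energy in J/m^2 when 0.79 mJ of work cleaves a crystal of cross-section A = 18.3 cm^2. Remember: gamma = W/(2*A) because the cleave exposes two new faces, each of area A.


Convert: A = 18.3 cm^2 = 0.00183 m^2, W = 0.79 mJ = 0.00079 J
Cleaving exposes two faces of area A, so total new surface = 2*A and gamma = W / (2*A)
gamma = 0.00079 / (2 * 0.00183)
gamma = 0.216 J/m^2

0.216


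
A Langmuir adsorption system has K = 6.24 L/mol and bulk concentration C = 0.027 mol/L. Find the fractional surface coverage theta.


Langmuir isotherm: theta = K*C / (1 + K*C)
K*C = 6.24 * 0.027 = 0.16848
theta = 0.16848 / (1 + 0.16848) = 0.16848 / 1.16848
theta = 0.1442

0.1442


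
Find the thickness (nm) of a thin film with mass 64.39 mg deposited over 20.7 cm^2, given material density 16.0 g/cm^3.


Convert: m = 64.39 mg = 6.4390e-05 kg, A = 20.7 cm^2 = 2.0700e-03 m^2, rho = 16.0 g/cm^3 = 16000 kg/m^3
t = m / (A * rho)
t = 6.4390e-05 / (2.0700e-03 * 16000)
t = 1.9441e-06 m = 1944.1 nm

1944.1


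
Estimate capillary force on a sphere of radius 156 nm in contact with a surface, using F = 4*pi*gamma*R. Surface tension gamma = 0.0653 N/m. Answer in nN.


Convert radius: R = 156 nm = 1.56e-07 m
F = 4 * pi * gamma * R
F = 4 * pi * 0.0653 * 1.56e-07
F = 1.28011e-07 N = 128.0111 nN

128.0111


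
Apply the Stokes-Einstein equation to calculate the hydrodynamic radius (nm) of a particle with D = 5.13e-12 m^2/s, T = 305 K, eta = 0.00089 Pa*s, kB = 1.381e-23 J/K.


Stokes-Einstein: R = kB*T / (6*pi*eta*D)
R = 1.381e-23 * 305 / (6 * pi * 0.00089 * 5.13e-12)
R = 4.89424e-08 m = 48.94 nm

48.94


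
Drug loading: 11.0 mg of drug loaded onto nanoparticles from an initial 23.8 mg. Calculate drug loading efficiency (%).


Drug loading efficiency = (drug loaded / drug initial) * 100
DLE = 11.0 / 23.8 * 100
DLE = 0.4622 * 100
DLE = 46.22%

46.22


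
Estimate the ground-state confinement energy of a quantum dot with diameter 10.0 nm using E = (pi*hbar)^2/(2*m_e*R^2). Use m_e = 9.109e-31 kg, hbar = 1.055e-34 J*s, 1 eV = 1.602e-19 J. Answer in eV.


Radius R = 10.0/2 = 5 nm = 5e-09 m
E = (pi * 1.055e-34)^2 / (2 * 9.109e-31 * (5e-09)^2)
E(J) = 2.41193e-21
E = E(J) / 1.602e-19 = 0.0151 eV

0.0151


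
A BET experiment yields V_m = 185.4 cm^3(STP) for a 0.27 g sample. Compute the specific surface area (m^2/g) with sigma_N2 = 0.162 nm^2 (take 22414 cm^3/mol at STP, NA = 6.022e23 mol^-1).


Number of moles in monolayer = V_m / 22414 = 185.4 / 22414 = 0.00827162
Number of molecules = moles * NA = 0.00827162 * 6.022e23
SA = molecules * sigma / mass
SA = (185.4 / 22414) * 6.022e23 * 0.162e-18 / 0.27
SA = 2988.7 m^2/g

2988.7


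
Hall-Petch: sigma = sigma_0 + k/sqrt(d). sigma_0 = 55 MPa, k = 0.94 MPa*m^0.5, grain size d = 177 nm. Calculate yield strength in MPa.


d = 177 nm = 1.77e-07 m
sqrt(d) = 0.0004207137
Hall-Petch contribution = k / sqrt(d) = 0.94 / 0.0004207137 = 2234.3 MPa
sigma = sigma_0 + k/sqrt(d) = 55 + 2234.3 = 2289.3 MPa

2289.3


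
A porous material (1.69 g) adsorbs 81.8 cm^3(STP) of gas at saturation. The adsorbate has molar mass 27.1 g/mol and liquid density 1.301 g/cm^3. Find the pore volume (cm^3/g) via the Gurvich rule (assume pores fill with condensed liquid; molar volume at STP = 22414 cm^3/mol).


Moles adsorbed n = V_ads / 22414 = 81.8 / 22414 = 3.649505e-03 mol
Liquid volume V_liq = n * M / rho_liq = 3.649505e-03 * 27.1 / 1.301 = 0.07602 cm^3
Specific pore volume V_pore = V_liq / m_sample = 0.07602 / 1.69
V_pore = 0.045 cm^3/g

0.045


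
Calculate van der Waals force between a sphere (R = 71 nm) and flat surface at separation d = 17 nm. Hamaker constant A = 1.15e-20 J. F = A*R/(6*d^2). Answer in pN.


Convert to SI: R = 71 nm = 7.1e-08 m, d = 17 nm = 1.7e-08 m
F = A * R / (6 * d^2)
F = 1.15e-20 * 7.1e-08 / (6 * (1.7e-08)^2)
F = 4.70877e-13 N = 0.471 pN

0.471


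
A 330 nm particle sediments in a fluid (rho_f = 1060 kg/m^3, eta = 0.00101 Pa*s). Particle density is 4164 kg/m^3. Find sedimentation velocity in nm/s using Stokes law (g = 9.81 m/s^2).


Radius R = 330/2 nm = 1.65e-07 m
Density difference = 4164 - 1060 = 3104 kg/m^3
v = 2 * R^2 * (rho_p - rho_f) * g / (9 * eta)
v = 2 * (1.65e-07)^2 * 3104 * 9.81 / (9 * 0.00101)
v = 1.824e-07 m/s = 182.4 nm/s

182.4


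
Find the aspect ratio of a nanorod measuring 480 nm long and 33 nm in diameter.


Aspect ratio AR = length / diameter
AR = 480 / 33
AR = 14.55

14.55


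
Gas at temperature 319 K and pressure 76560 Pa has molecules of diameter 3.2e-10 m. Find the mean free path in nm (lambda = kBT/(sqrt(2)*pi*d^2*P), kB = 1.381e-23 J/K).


Mean free path: lambda = kB*T / (sqrt(2) * pi * d^2 * P)
lambda = 1.381e-23 * 319 / (sqrt(2) * pi * (3.2e-10)^2 * 76560)
lambda = 1.26479e-07 m
lambda = 126.48 nm

126.48


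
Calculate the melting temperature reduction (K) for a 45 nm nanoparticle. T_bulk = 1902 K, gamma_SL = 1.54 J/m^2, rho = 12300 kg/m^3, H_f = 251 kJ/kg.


Radius R = 45/2 = 22.5 nm = 2.25e-08 m
Convert H_f = 251 kJ/kg = 251000 J/kg
dT = 2 * gamma_SL * T_bulk / (rho * H_f * R)
dT = 2 * 1.54 * 1902 / (12300 * 251000 * 2.25e-08)
dT = 84.3 K

84.3


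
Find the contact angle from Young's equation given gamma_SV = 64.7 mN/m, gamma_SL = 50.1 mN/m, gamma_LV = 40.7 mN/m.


cos(theta) = (gamma_SV - gamma_SL) / gamma_LV
cos(theta) = (64.7 - 50.1) / 40.7
cos(theta) = 0.358722
theta = arccos(0.358722) = 68.98 degrees

68.98


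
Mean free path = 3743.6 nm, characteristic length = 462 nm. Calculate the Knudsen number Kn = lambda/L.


Knudsen number Kn = lambda / L
Kn = 3743.6 / 462
Kn = 8.103

8.103


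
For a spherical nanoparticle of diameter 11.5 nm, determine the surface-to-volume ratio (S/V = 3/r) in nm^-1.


Radius r = 11.5/2 = 5.75 nm
S/V = 3 / r = 3 / 5.75
S/V = 0.5217 nm^-1

0.5217


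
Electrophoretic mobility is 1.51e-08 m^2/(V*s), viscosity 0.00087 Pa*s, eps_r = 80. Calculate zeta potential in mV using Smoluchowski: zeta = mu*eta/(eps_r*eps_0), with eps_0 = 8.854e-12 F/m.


Smoluchowski equation: zeta = mu * eta / (eps_r * eps_0)
zeta = 1.51e-08 * 0.00087 / (80 * 8.854e-12)
zeta = 0.018547 V = 18.55 mV

18.55


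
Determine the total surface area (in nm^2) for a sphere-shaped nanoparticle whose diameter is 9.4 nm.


Radius r = 9.4/2 = 4.7 nm
Surface area SA = 4 * pi * r^2
SA = 4 * pi * (4.7)^2
SA = 277.59 nm^2

277.59


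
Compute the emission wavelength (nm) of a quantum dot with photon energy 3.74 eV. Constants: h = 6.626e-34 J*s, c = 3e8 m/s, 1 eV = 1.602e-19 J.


Convert energy: E = 3.74 eV = 3.74 * 1.602e-19 = 5.99148e-19 J
lambda = h*c / E = 6.626e-34 * 3e8 / 5.99148e-19
lambda = 3.31771e-07 m = 331.8 nm

331.8


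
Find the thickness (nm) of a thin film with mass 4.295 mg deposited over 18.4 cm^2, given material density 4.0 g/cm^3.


Convert: m = 4.295 mg = 4.2950e-06 kg, A = 18.4 cm^2 = 1.8400e-03 m^2, rho = 4.0 g/cm^3 = 4000 kg/m^3
t = m / (A * rho)
t = 4.2950e-06 / (1.8400e-03 * 4000)
t = 5.8356e-07 m = 583.6 nm

583.6


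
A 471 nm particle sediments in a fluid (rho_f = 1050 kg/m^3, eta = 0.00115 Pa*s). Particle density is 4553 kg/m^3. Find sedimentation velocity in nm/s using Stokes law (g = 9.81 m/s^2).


Radius R = 471/2 nm = 2.355e-07 m
Density difference = 4553 - 1050 = 3503 kg/m^3
v = 2 * R^2 * (rho_p - rho_f) * g / (9 * eta)
v = 2 * (2.355e-07)^2 * 3503 * 9.81 / (9 * 0.00115)
v = 3.68282e-07 m/s = 368.2821 nm/s

368.2821


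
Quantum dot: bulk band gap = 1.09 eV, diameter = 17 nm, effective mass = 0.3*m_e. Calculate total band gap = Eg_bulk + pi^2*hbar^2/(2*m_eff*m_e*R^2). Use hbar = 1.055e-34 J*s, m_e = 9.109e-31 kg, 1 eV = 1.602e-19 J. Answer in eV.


Radius R = 17/2 nm = 8.5e-09 m
Confinement energy dE = pi^2 * hbar^2 / (2 * m_eff * m_e * R^2)
dE = pi^2 * (1.055e-34)^2 / (2 * 0.3 * 9.109e-31 * (8.5e-09)^2) J, divided by 1.602e-19 J/eV
dE = 0.0174 eV
Total band gap = E_g(bulk) + dE = 1.09 + 0.0174 = 1.1074 eV

1.1074


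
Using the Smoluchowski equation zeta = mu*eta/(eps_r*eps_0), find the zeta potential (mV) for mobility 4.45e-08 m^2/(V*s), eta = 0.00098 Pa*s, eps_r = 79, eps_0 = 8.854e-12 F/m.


Smoluchowski equation: zeta = mu * eta / (eps_r * eps_0)
zeta = 4.45e-08 * 0.00098 / (79 * 8.854e-12)
zeta = 0.062348 V = 62.35 mV

62.35


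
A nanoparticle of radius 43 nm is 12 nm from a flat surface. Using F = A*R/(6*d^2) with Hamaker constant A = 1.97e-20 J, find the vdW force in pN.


Convert to SI: R = 43 nm = 4.3e-08 m, d = 12 nm = 1.2e-08 m
F = A * R / (6 * d^2)
F = 1.97e-20 * 4.3e-08 / (6 * (1.2e-08)^2)
F = 9.8044e-13 N = 0.98 pN

0.98


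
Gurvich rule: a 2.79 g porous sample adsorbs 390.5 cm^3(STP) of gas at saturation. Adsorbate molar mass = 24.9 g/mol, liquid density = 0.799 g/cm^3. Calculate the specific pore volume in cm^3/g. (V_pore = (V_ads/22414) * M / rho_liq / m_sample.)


Moles adsorbed n = V_ads / 22414 = 390.5 / 22414 = 1.742215e-02 mol
Liquid volume V_liq = n * M / rho_liq = 1.742215e-02 * 24.9 / 0.799 = 0.54294 cm^3
Specific pore volume V_pore = V_liq / m_sample = 0.54294 / 2.79
V_pore = 0.1946 cm^3/g

0.1946


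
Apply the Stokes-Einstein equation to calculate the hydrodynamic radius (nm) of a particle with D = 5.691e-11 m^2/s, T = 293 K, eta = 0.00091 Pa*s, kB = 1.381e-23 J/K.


Stokes-Einstein: R = kB*T / (6*pi*eta*D)
R = 1.381e-23 * 293 / (6 * pi * 0.00091 * 5.691e-11)
R = 4.14505e-09 m = 4.15 nm

4.15


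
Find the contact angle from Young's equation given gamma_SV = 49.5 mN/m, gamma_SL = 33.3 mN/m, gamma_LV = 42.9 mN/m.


cos(theta) = (gamma_SV - gamma_SL) / gamma_LV
cos(theta) = (49.5 - 33.3) / 42.9
cos(theta) = 0.377622
theta = arccos(0.377622) = 67.81 degrees

67.81


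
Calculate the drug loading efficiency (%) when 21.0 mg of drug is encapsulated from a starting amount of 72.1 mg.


Drug loading efficiency = (drug loaded / drug initial) * 100
DLE = 21.0 / 72.1 * 100
DLE = 0.2913 * 100
DLE = 29.13%

29.13


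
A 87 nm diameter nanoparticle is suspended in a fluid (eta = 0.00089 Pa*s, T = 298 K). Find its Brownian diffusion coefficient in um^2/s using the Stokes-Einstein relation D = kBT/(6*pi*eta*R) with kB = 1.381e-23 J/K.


Radius R = 87/2 = 43.5 nm = 4.35e-08 m
D = kB*T / (6*pi*eta*R)
D = 1.381e-23 * 298 / (6 * pi * 0.00089 * 4.35e-08)
D = 5.63936e-12 m^2/s = 5.639 um^2/s

5.639


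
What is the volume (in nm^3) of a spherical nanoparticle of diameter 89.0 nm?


Radius r = 89.0/2 = 44.5 nm
Volume V = (4/3) * pi * r^3
V = (4/3) * pi * (44.5)^3
V = 369120.91 nm^3

369120.91


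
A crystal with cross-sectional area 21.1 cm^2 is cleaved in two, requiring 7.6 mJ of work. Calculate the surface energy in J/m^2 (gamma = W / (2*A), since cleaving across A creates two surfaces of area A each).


Convert: A = 21.1 cm^2 = 0.00211 m^2, W = 7.6 mJ = 0.0076 J
Cleaving exposes two faces of area A, so total new surface = 2*A and gamma = W / (2*A)
gamma = 0.0076 / (2 * 0.00211)
gamma = 1.801 J/m^2

1.801


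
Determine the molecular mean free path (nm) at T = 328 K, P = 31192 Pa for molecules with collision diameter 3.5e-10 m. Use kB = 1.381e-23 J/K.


Mean free path: lambda = kB*T / (sqrt(2) * pi * d^2 * P)
lambda = 1.381e-23 * 328 / (sqrt(2) * pi * (3.5e-10)^2 * 31192)
lambda = 2.66823e-07 m
lambda = 266.82 nm

266.82


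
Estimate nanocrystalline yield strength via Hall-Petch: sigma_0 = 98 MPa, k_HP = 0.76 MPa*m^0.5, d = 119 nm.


d = 119 nm = 1.19e-07 m
sqrt(d) = 0.0003449638
Hall-Petch contribution = k / sqrt(d) = 0.76 / 0.0003449638 = 2203.1 MPa
sigma = sigma_0 + k/sqrt(d) = 98 + 2203.1 = 2301.1 MPa

2301.1


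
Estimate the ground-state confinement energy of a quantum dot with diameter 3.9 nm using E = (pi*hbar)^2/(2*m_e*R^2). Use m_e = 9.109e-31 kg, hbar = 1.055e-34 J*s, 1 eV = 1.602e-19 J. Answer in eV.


Radius R = 3.9/2 = 1.95 nm = 1.95e-09 m
E = (pi * 1.055e-34)^2 / (2 * 9.109e-31 * (1.95e-09)^2)
E(J) = 1.58575e-20
E = E(J) / 1.602e-19 = 0.099 eV

0.099


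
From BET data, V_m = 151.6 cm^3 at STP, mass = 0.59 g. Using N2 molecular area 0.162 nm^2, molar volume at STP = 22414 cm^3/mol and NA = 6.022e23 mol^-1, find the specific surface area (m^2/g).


Number of moles in monolayer = V_m / 22414 = 151.6 / 22414 = 0.00676363
Number of molecules = moles * NA = 0.00676363 * 6.022e23
SA = molecules * sigma / mass
SA = (151.6 / 22414) * 6.022e23 * 0.162e-18 / 0.59
SA = 1118.4 m^2/g

1118.4


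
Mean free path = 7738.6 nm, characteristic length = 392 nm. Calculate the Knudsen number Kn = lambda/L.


Knudsen number Kn = lambda / L
Kn = 7738.6 / 392
Kn = 19.7413

19.7413


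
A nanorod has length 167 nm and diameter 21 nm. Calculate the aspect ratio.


Aspect ratio AR = length / diameter
AR = 167 / 21
AR = 7.95

7.95


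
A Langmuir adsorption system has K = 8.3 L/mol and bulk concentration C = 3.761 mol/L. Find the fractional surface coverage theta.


Langmuir isotherm: theta = K*C / (1 + K*C)
K*C = 8.3 * 3.761 = 31.2163
theta = 31.2163 / (1 + 31.2163) = 31.2163 / 32.2163
theta = 0.969

0.969


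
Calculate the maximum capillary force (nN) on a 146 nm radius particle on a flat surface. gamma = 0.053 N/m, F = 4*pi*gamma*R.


Convert radius: R = 146 nm = 1.46e-07 m
F = 4 * pi * gamma * R
F = 4 * pi * 0.053 * 1.46e-07
F = 9.72386e-08 N = 97.2386 nN

97.2386


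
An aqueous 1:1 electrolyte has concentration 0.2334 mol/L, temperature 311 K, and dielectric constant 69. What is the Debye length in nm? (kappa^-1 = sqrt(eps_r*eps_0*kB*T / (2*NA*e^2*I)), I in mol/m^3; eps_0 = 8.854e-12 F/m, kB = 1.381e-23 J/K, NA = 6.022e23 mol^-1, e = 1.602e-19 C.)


Ionic strength I = 0.2334 * 1^2 * 1000 = 233.4 mol/m^3
kappa^-1 = sqrt(69 * 8.854e-12 * 1.381e-23 * 311 / (2 * 6.022e23 * (1.602e-19)^2 * 233.4))
kappa^-1 = 0.603 nm

0.603


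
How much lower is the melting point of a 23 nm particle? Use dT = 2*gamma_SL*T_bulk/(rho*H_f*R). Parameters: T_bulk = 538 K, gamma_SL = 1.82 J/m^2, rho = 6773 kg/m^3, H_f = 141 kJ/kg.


Radius R = 23/2 = 11.5 nm = 1.15e-08 m
Convert H_f = 141 kJ/kg = 141000 J/kg
dT = 2 * gamma_SL * T_bulk / (rho * H_f * R)
dT = 2 * 1.82 * 538 / (6773 * 141000 * 1.15e-08)
dT = 178.3 K

178.3


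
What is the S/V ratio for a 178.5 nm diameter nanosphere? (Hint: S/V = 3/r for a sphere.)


Radius r = 178.5/2 = 89.25 nm
S/V = 3 / r = 3 / 89.25
S/V = 0.0336 nm^-1

0.0336


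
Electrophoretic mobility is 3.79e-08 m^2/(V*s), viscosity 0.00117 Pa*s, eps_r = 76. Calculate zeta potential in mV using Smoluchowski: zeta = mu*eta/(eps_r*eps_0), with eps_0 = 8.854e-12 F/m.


Smoluchowski equation: zeta = mu * eta / (eps_r * eps_0)
zeta = 3.79e-08 * 0.00117 / (76 * 8.854e-12)
zeta = 0.065898 V = 65.9 mV

65.9


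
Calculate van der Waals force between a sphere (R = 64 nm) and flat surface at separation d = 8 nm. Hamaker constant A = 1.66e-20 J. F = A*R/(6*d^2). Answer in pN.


Convert to SI: R = 64 nm = 6.4e-08 m, d = 8 nm = 8e-09 m
F = A * R / (6 * d^2)
F = 1.66e-20 * 6.4e-08 / (6 * (8e-09)^2)
F = 2.76667e-12 N = 2.767 pN

2.767


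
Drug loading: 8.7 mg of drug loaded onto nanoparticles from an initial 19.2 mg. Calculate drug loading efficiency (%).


Drug loading efficiency = (drug loaded / drug initial) * 100
DLE = 8.7 / 19.2 * 100
DLE = 0.4531 * 100
DLE = 45.31%

45.31


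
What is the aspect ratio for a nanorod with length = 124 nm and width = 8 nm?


Aspect ratio AR = length / diameter
AR = 124 / 8
AR = 15.5

15.5


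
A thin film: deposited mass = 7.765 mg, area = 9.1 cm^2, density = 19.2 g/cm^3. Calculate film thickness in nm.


Convert: m = 7.765 mg = 7.7650e-06 kg, A = 9.1 cm^2 = 9.1000e-04 m^2, rho = 19.2 g/cm^3 = 19200 kg/m^3
t = m / (A * rho)
t = 7.7650e-06 / (9.1000e-04 * 19200)
t = 4.4443e-07 m = 444.4 nm

444.4


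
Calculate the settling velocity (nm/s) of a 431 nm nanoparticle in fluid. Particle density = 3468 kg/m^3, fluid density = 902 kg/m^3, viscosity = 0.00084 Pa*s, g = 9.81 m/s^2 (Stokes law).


Radius R = 431/2 nm = 2.155e-07 m
Density difference = 3468 - 902 = 2566 kg/m^3
v = 2 * R^2 * (rho_p - rho_f) * g / (9 * eta)
v = 2 * (2.155e-07)^2 * 2566 * 9.81 / (9 * 0.00084)
v = 3.09263e-07 m/s = 309.2633 nm/s

309.2633


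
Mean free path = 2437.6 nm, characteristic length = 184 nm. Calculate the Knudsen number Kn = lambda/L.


Knudsen number Kn = lambda / L
Kn = 2437.6 / 184
Kn = 13.2478

13.2478


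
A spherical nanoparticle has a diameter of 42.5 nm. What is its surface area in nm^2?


Radius r = 42.5/2 = 21.25 nm
Surface area SA = 4 * pi * r^2
SA = 4 * pi * (21.25)^2
SA = 5674.5 nm^2

5674.5


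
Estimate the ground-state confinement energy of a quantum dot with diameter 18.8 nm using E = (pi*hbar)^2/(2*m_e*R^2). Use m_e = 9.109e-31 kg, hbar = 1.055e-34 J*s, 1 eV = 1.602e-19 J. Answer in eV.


Radius R = 18.8/2 = 9.4 nm = 9.4e-09 m
E = (pi * 1.055e-34)^2 / (2 * 9.109e-31 * (9.4e-09)^2)
E(J) = 6.82415e-22
E = E(J) / 1.602e-19 = 0.0043 eV

0.0043


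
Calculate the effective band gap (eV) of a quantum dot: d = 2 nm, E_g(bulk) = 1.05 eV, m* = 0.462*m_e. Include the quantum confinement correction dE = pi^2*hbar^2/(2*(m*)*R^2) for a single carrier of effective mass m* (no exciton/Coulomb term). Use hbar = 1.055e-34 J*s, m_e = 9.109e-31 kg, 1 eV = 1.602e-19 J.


Radius R = 2/2 nm = 1e-09 m
Confinement energy dE = pi^2 * hbar^2 / (2 * m_eff * m_e * R^2)
dE = pi^2 * (1.055e-34)^2 / (2 * 0.462 * 9.109e-31 * (1e-09)^2) J, divided by 1.602e-19 J/eV
dE = 0.8147 eV
Total band gap = E_g(bulk) + dE = 1.05 + 0.8147 = 1.8647 eV

1.8647


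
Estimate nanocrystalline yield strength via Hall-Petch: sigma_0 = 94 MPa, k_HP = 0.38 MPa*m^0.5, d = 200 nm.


d = 200 nm = 2e-07 m
sqrt(d) = 0.0004472136
Hall-Petch contribution = k / sqrt(d) = 0.38 / 0.0004472136 = 849.7 MPa
sigma = sigma_0 + k/sqrt(d) = 94 + 849.7 = 943.7 MPa

943.7


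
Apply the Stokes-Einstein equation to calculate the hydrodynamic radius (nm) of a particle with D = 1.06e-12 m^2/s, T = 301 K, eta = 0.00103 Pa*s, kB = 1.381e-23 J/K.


Stokes-Einstein: R = kB*T / (6*pi*eta*D)
R = 1.381e-23 * 301 / (6 * pi * 0.00103 * 1.06e-12)
R = 2.01984e-07 m = 201.98 nm

201.98


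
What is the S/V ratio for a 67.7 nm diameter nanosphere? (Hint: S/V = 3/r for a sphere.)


Radius r = 67.7/2 = 33.85 nm
S/V = 3 / r = 3 / 33.85
S/V = 0.0886 nm^-1

0.0886


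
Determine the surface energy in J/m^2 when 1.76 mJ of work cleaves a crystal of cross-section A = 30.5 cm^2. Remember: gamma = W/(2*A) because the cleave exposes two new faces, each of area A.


Convert: A = 30.5 cm^2 = 0.00305 m^2, W = 1.76 mJ = 0.00176 J
Cleaving exposes two faces of area A, so total new surface = 2*A and gamma = W / (2*A)
gamma = 0.00176 / (2 * 0.00305)
gamma = 0.289 J/m^2

0.289


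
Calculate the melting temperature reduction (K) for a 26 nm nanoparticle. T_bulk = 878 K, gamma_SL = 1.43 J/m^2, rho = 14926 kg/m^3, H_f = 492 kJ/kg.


Radius R = 26/2 = 13 nm = 1.3e-08 m
Convert H_f = 492 kJ/kg = 492000 J/kg
dT = 2 * gamma_SL * T_bulk / (rho * H_f * R)
dT = 2 * 1.43 * 878 / (14926 * 492000 * 1.3e-08)
dT = 26.3 K

26.3


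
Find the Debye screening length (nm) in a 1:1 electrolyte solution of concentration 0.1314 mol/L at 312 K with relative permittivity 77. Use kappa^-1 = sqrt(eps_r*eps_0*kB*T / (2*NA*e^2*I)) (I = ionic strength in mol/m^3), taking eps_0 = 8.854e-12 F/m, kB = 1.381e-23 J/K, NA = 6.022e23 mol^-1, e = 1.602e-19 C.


Ionic strength I = 0.1314 * 1^2 * 1000 = 131.4 mol/m^3
kappa^-1 = sqrt(77 * 8.854e-12 * 1.381e-23 * 312 / (2 * 6.022e23 * (1.602e-19)^2 * 131.4))
kappa^-1 = 0.85 nm

0.85


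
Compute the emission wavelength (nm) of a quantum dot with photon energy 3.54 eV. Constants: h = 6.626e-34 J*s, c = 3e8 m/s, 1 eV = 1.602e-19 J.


Convert energy: E = 3.54 eV = 3.54 * 1.602e-19 = 5.67108e-19 J
lambda = h*c / E = 6.626e-34 * 3e8 / 5.67108e-19
lambda = 3.50515e-07 m = 350.5 nm

350.5


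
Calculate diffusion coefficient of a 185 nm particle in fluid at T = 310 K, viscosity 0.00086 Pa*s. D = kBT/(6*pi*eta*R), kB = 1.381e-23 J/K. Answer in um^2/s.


Radius R = 185/2 = 92.5 nm = 9.25e-08 m
D = kB*T / (6*pi*eta*R)
D = 1.381e-23 * 310 / (6 * pi * 0.00086 * 9.25e-08)
D = 2.85505e-12 m^2/s = 2.855 um^2/s

2.855


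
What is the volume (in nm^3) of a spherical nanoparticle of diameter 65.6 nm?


Radius r = 65.6/2 = 32.8 nm
Volume V = (4/3) * pi * r^3
V = (4/3) * pi * (32.8)^3
V = 147812.15 nm^3

147812.15


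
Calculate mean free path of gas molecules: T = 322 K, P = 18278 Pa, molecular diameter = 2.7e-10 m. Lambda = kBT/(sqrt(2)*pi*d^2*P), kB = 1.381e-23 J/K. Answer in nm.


Mean free path: lambda = kB*T / (sqrt(2) * pi * d^2 * P)
lambda = 1.381e-23 * 322 / (sqrt(2) * pi * (2.7e-10)^2 * 18278)
lambda = 7.51153e-07 m
lambda = 751.15 nm

751.15


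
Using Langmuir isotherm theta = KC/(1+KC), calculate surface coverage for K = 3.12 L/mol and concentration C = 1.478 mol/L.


Langmuir isotherm: theta = K*C / (1 + K*C)
K*C = 3.12 * 1.478 = 4.61136
theta = 4.61136 / (1 + 4.61136) = 4.61136 / 5.61136
theta = 0.8218

0.8218


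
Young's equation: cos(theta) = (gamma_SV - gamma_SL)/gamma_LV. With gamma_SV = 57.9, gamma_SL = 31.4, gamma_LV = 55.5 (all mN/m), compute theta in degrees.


cos(theta) = (gamma_SV - gamma_SL) / gamma_LV
cos(theta) = (57.9 - 31.4) / 55.5
cos(theta) = 0.477477
theta = arccos(0.477477) = 61.48 degrees

61.48


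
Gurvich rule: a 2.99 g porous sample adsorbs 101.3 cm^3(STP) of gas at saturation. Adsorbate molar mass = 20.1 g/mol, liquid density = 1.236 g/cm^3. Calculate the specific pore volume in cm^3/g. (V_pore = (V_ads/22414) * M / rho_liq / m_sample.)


Moles adsorbed n = V_ads / 22414 = 101.3 / 22414 = 4.519497e-03 mol
Liquid volume V_liq = n * M / rho_liq = 4.519497e-03 * 20.1 / 1.236 = 0.07350 cm^3
Specific pore volume V_pore = V_liq / m_sample = 0.07350 / 2.99
V_pore = 0.0246 cm^3/g

0.0246


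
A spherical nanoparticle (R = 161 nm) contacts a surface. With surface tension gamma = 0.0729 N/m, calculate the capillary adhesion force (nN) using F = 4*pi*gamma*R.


Convert radius: R = 161 nm = 1.61e-07 m
F = 4 * pi * gamma * R
F = 4 * pi * 0.0729 * 1.61e-07
F = 1.4749e-07 N = 147.4902 nN

147.4902


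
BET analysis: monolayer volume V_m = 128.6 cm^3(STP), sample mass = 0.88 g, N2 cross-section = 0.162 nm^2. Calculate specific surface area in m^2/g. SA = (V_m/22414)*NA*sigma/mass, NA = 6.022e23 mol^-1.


Number of moles in monolayer = V_m / 22414 = 128.6 / 22414 = 0.00573749
Number of molecules = moles * NA = 0.00573749 * 6.022e23
SA = molecules * sigma / mass
SA = (128.6 / 22414) * 6.022e23 * 0.162e-18 / 0.88
SA = 636.1 m^2/g

636.1


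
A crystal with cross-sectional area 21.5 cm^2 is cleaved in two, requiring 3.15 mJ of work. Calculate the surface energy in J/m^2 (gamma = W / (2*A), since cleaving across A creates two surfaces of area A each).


Convert: A = 21.5 cm^2 = 0.00215 m^2, W = 3.15 mJ = 0.00315 J
Cleaving exposes two faces of area A, so total new surface = 2*A and gamma = W / (2*A)
gamma = 0.00315 / (2 * 0.00215)
gamma = 0.733 J/m^2

0.733


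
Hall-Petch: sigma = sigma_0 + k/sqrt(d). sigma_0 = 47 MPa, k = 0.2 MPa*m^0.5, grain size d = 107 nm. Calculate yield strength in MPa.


d = 107 nm = 1.07e-07 m
sqrt(d) = 0.0003271085
Hall-Petch contribution = k / sqrt(d) = 0.2 / 0.0003271085 = 611.4 MPa
sigma = sigma_0 + k/sqrt(d) = 47 + 611.4 = 658.4 MPa

658.4


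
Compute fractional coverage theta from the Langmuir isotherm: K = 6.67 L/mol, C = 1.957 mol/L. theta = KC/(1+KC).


Langmuir isotherm: theta = K*C / (1 + K*C)
K*C = 6.67 * 1.957 = 13.05319
theta = 13.05319 / (1 + 13.05319) = 13.05319 / 14.05319
theta = 0.9288

0.9288


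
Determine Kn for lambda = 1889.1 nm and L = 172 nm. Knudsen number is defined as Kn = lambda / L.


Knudsen number Kn = lambda / L
Kn = 1889.1 / 172
Kn = 10.9831

10.9831


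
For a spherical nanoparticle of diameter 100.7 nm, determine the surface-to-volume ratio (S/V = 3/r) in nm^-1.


Radius r = 100.7/2 = 50.35 nm
S/V = 3 / r = 3 / 50.35
S/V = 0.0596 nm^-1

0.0596


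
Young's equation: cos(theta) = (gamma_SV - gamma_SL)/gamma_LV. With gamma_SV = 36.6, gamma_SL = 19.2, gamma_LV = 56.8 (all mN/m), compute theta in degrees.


cos(theta) = (gamma_SV - gamma_SL) / gamma_LV
cos(theta) = (36.6 - 19.2) / 56.8
cos(theta) = 0.306338
theta = arccos(0.306338) = 72.16 degrees

72.16


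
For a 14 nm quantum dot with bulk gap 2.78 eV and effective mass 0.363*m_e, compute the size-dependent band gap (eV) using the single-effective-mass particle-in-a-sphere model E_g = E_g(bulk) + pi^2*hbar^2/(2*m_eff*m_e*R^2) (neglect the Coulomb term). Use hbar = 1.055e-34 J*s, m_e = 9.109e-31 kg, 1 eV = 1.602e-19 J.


Radius R = 14/2 nm = 7e-09 m
Confinement energy dE = pi^2 * hbar^2 / (2 * m_eff * m_e * R^2)
dE = pi^2 * (1.055e-34)^2 / (2 * 0.363 * 9.109e-31 * (7e-09)^2) J, divided by 1.602e-19 J/eV
dE = 0.0212 eV
Total band gap = E_g(bulk) + dE = 2.78 + 0.0212 = 2.8012 eV

2.8012


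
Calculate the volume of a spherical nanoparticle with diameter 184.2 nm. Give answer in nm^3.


Radius r = 184.2/2 = 92.1 nm
Volume V = (4/3) * pi * r^3
V = (4/3) * pi * (92.1)^3
V = 3272408.41 nm^3

3272408.41


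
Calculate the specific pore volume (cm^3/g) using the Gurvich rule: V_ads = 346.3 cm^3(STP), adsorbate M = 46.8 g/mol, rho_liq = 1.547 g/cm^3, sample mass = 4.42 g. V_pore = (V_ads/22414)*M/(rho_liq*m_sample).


Moles adsorbed n = V_ads / 22414 = 346.3 / 22414 = 1.545017e-02 mol
Liquid volume V_liq = n * M / rho_liq = 1.545017e-02 * 46.8 / 1.547 = 0.46740 cm^3
Specific pore volume V_pore = V_liq / m_sample = 0.46740 / 4.42
V_pore = 0.1057 cm^3/g

0.1057


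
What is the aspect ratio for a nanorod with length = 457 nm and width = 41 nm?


Aspect ratio AR = length / diameter
AR = 457 / 41
AR = 11.15

11.15


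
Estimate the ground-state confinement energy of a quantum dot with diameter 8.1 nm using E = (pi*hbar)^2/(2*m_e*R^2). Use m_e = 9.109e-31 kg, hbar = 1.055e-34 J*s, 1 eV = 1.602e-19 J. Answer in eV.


Radius R = 8.1/2 = 4.05 nm = 4.05e-09 m
E = (pi * 1.055e-34)^2 / (2 * 9.109e-31 * (4.05e-09)^2)
E(J) = 3.67616e-21
E = E(J) / 1.602e-19 = 0.0229 eV

0.0229


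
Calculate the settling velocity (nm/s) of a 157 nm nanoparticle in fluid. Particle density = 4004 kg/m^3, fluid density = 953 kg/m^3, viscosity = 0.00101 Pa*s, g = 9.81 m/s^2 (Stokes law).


Radius R = 157/2 nm = 7.85e-08 m
Density difference = 4004 - 953 = 3051 kg/m^3
v = 2 * R^2 * (rho_p - rho_f) * g / (9 * eta)
v = 2 * (7.85e-08)^2 * 3051 * 9.81 / (9 * 0.00101)
v = 4.05804e-08 m/s = 40.5804 nm/s

40.5804


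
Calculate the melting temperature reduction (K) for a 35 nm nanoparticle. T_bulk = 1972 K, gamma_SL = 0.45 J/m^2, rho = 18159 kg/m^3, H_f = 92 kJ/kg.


Radius R = 35/2 = 17.5 nm = 1.75e-08 m
Convert H_f = 92 kJ/kg = 92000 J/kg
dT = 2 * gamma_SL * T_bulk / (rho * H_f * R)
dT = 2 * 0.45 * 1972 / (18159 * 92000 * 1.75e-08)
dT = 60.7 K

60.7
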